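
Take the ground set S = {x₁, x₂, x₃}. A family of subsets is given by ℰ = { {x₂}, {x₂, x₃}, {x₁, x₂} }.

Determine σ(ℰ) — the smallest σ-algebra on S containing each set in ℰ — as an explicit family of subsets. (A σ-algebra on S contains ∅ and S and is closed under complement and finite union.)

σ(ℰ) = { {}, {x₁}, {x₂}, {x₃}, {x₁, x₂}, {x₁, x₃}, {x₂, x₃}, S }

Trace:
Take S₀ = ℰ ∪ {∅, S} = { {}, {x₂}, {x₁, x₂}, {x₂, x₃}, S }.
Step 1: 3 new —
  {x₁}  = complement {x₂, x₃}
  {x₃}  = complement {x₁, x₂}
  {x₁, x₃}  = complement {x₂}
  — 8 sets.
Step 2: stable.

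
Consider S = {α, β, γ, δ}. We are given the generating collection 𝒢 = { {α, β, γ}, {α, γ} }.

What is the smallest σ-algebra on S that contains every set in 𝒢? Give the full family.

|σ(𝒢)| = 8.  σ(𝒢) = { ∅, {β}, {δ}, {α, γ}, {β, δ}, {α, β, γ}, {α, γ, δ}, S }

Check:
Start: 𝒢 ∪ {∅, S} = { ∅, {α, γ}, {α, β, γ}, S }.
Pass 1: +2 →
  {δ}  = ᶜ of {α, β, γ}
  {β, δ}  = ᶜ of {α, γ}
  (now 6)
Pass 2. New:
  {α, γ, δ}  = {α, γ} ∪ {δ}
  (now 7)
Pass 3: 1 new —
  {β}  = ᶜ of {α, γ, δ}
  (now 8)
Pass 4: stable.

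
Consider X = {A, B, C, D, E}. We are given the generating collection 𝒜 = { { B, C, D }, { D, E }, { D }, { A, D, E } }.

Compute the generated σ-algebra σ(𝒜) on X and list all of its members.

Initial family (6 sets): { ∅, { D }, { D, E }, { A, D, E }, { B, C, D }, X }.
Step 1 (5 new):
  { A, E }  = ᶜ of { B, C, D }
  { B, C }  = ᶜ of { A, D, E }
  { A, B, C }  = ᶜ of { D, E }
  { A, B, C, E }  = ᶜ of { D }
  { B, C, D, E }  = { D, E } ∪ { B, C, D }
  (now 11)
Step 2. New:
  { A }  = ᶜ of { B, C, D, E }
  { A, B, C, D }  = { A, B, C } ∪ { B, C, D }
  (now 13)
Step 3: +2 →
  { E }  = ᶜ of { A, B, C, D }
  { A, D }  = { D } ∪ { A }
  (now 15)
Step 4: 1 new —
  { B, C, E }  = ᶜ of { A, D }
  (now 16)
After Step 5 the family is unchanged; done.

Therefore σ(𝒜) = { ∅, { A }, { D }, { E }, { A, D }, { A, E }, { B, C }, { D, E }, { A, B, C }, { A, D, E }, { B, C, D }, { B, C, E }, { A, B, C, D }, { A, B, C, E }, { B, C, D, E }, X } (|σ(𝒜)| = 16).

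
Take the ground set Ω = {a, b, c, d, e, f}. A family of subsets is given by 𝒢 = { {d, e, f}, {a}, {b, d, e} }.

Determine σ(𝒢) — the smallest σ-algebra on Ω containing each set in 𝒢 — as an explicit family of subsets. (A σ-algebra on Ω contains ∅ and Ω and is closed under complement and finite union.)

σ(𝒢) = { {}, {a}, {b}, {c}, {f}, {a, b}, {a, c}, {a, f}, {b, c}, {b, f}, {c, f}, {d, e}, {a, b, c}, {a, b, f}, {a, c, f}, {a, d, e}, {b, c, f}, {b, d, e}, {c, d, e}, {d, e, f}, {a, b, c, f}, {a, b, d, e}, {a, c, d, e}, {a, d, e, f}, {b, c, d, e}, {b, d, e, f}, {c, d, e, f}, {a, b, c, d, e}, {a, b, d, e, f}, {a, c, d, e, f}, {b, c, d, e, f}, Ω }

Trace:
Seed the family with 𝒢 together with ∅ and Ω: { {}, {a}, {b, d, e}, {d, e, f}, Ω }.
Pass 1: +6 →
  {a, b, c}  = Ω∖{d, e, f}
  {a, c, f}  = Ω∖{b, d, e}
  {a, b, d, e}  = {b, d, e} ∪ {a}
  {a, d, e, f}  = {d, e, f} ∪ {a}
  {b, d, e, f}  = {d, e, f} ∪ {b, d, e}
  {b, c, d, e, f}  = Ω∖{a}
  — 11 sets.
Pass 2 (7 new):
  {a, c}  = Ω∖{b, d, e, f}
  {b, c}  = Ω∖{a, d, e, f}
  {c, f}  = Ω∖{a, b, d, e}
  {a, b, c, f}  = {a, b, c} ∪ {a, c, f}
  {a, b, c, d, e}  = {a, b, c} ∪ {a, b, d, e}
  {a, b, d, e, f}  = {a, d, e, f} ∪ {a, b, d, e}
  {a, c, d, e, f}  = {a, c, f} ∪ {a, d, e, f}
  — 18 sets.
Pass 3 (7 new):
  {b}  = Ω∖{a, c, d, e, f}
  {c}  = Ω∖{a, b, d, e, f}
  {f}  = Ω∖{a, b, c, d, e}
  {d, e}  = Ω∖{a, b, c, f}
  {b, c, f}  = {b, c} ∪ {c, f}
  {b, c, d, e}  = {b, c} ∪ {b, d, e}
  {c, d, e, f}  = {c, f} ∪ {d, e, f}
  — 25 sets.
Pass 4: 6 new —
  {a, b}  = Ω∖{c, d, e, f}
  {a, f}  = Ω∖{b, c, d, e}
  {b, f}  = {b} ∪ {f}
  {a, d, e}  = Ω∖{b, c, f}
  {c, d, e}  = {d, e} ∪ {c}
  {a, c, d, e}  = {d, e} ∪ {a, c}
  — 31 sets.
Pass 5 adds 1:
  {a, b, f}  = Ω∖{c, d, e}
  — 32 sets.
Pass 6: already closed under ᶜ and ∪.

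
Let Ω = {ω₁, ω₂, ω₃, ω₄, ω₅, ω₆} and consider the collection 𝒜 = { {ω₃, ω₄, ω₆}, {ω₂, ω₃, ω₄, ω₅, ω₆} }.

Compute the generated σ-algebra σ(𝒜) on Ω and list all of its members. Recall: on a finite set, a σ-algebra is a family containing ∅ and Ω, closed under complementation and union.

σ(𝒜) = { {}, {ω₁}, {ω₂, ω₅}, {ω₁, ω₂, ω₅}, {ω₃, ω₄, ω₆}, {ω₁, ω₃, ω₄, ω₆}, {ω₂, ω₃, ω₄, ω₅, ω₆}, Ω }

Trace:
Begin from { {}, {ω₃, ω₄, ω₆}, {ω₂, ω₃, ω₄, ω₅, ω₆}, Ω } (that is, 𝒜 plus ∅ and Ω).
Round 1 adds 2:
  {ω₁}  = Ω∖{ω₂, ω₃, ω₄, ω₅, ω₆}
  {ω₁, ω₂, ω₅}  = Ω∖{ω₃, ω₄, ω₆}
  [6 total]
Round 2. New:
  {ω₁, ω₃, ω₄, ω₆}  = {ω₃, ω₄, ω₆} ∪ {ω₁}
  [7 total]
Round 3: +1 →
  {ω₂, ω₅}  = Ω∖{ω₁, ω₃, ω₄, ω₆}
  [8 total]
Round 4: no new sets; the family is a σ-algebra.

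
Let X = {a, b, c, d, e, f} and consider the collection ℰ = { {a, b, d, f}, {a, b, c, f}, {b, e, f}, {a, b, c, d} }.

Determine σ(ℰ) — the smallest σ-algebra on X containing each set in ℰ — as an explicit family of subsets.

|σ(ℰ)| = 64.  σ(ℰ) = { {}, {a}, {b}, {c}, {d}, {e}, {f}, {a, b}, {a, c}, {a, d}, {a, e}, {a, f}, {b, c}, {b, d}, {b, e}, {b, f}, {c, d}, {c, e}, {c, f}, {d, e}, {d, f}, {e, f}, {a, b, c}, {a, b, d}, {a, b, e}, {a, b, f}, {a, c, d}, {a, c, e}, {a, c, f}, {a, d, e}, {a, d, f}, {a, e, f}, {b, c, d}, {b, c, e}, {b, c, f}, {b, d, e}, {b, d, f}, {b, e, f}, {c, d, e}, {c, d, f}, {c, e, f}, {d, e, f}, {a, b, c, d}, {a, b, c, e}, {a, b, c, f}, {a, b, d, e}, {a, b, d, f}, {a, b, e, f}, {a, c, d, e}, {a, c, d, f}, {a, c, e, f}, {a, d, e, f}, {b, c, d, e}, {b, c, d, f}, {b, c, e, f}, {b, d, e, f}, {c, d, e, f}, {a, b, c, d, e}, {a, b, c, d, f}, {a, b, c, e, f}, {a, b, d, e, f}, {a, c, d, e, f}, {b, c, d, e, f}, X }

Trace:
Take S₀ = ℰ ∪ {∅, X} = { {}, {b, e, f}, {a, b, c, d}, {a, b, c, f}, {a, b, d, f}, X }.
Step 1: +7 →
  {c, e}  = {a, b, d, f}ᶜ
  {d, e}  = {a, b, c, f}ᶜ
  {e, f}  = {a, b, c, d}ᶜ
  {a, c, d}  = {b, e, f}ᶜ
  {a, b, c, d, f}  = {a, b, d, f} ∪ {a, b, c, d}
  {a, b, c, e, f}  = {b, e, f} ∪ {a, b, c, f}
  {a, b, d, e, f}  = {a, b, d, f} ∪ {b, e, f}
Step 2: 11 new —
  {c}  = {a, b, d, e, f}ᶜ
  {d}  = {a, b, c, e, f}ᶜ
  {e}  = {a, b, c, d, f}ᶜ
  {c, d, e}  = {d, e} ∪ {c, e}
  {c, e, f}  = {e, f} ∪ {c, e}
  {d, e, f}  = {e, f} ∪ {d, e}
  {a, c, d, e}  = {d, e} ∪ {a, c, d}
  {b, c, e, f}  = {b, e, f} ∪ {c, e}
  {b, d, e, f}  = {b, e, f} ∪ {d, e}
  {a, b, c, d, e}  = {d, e} ∪ {a, b, c, d}
  {a, c, d, e, f}  = {e, f} ∪ {a, c, d}
Step 3 adds 11:
  {b}  = {a, c, d, e, f}ᶜ
  {f}  = {a, b, c, d, e}ᶜ
  {a, c}  = {b, d, e, f}ᶜ
  {a, d}  = {b, c, e, f}ᶜ
  {b, f}  = {a, c, d, e}ᶜ
  {c, d}  = {c} ∪ {d}
  {a, b, c}  = {d, e, f}ᶜ
  {a, b, d}  = {c, e, f}ᶜ
  {a, b, f}  = {c, d, e}ᶜ
  {c, d, e, f}  = {c, d, e} ∪ {e, f}
  {b, c, d, e, f}  = {c, d, e} ∪ {b, c, e, f}
Step 4: +25 →
  {a}  = {b, c, d, e, f}ᶜ
  {a, b}  = {c, d, e, f}ᶜ
  {b, c}  = {b} ∪ {c}
  {b, d}  = {b} ∪ {d}
  {b, e}  = {b} ∪ {e}
  {c, f}  = {f} ∪ {c}
  {d, f}  = {f} ∪ {d}
  {a, c, e}  = {e} ∪ {a, c}
  {a, c, f}  = {f} ∪ {a, c}
  {a, d, e}  = {e} ∪ {a, d}
  {a, d, f}  = {f} ∪ {a, d}
  {b, c, d}  = {c, d} ∪ {b}
  {b, c, e}  = {b} ∪ {c, e}
  {b, c, f}  = {b, f} ∪ {c}
  {b, d, e}  = {b} ∪ {d, e}
  {b, d, f}  = {b, f} ∪ {d}
  {c, d, f}  = {c, d} ∪ {f}
  {a, b, c, e}  = {a, b, c} ∪ {e}
  {a, b, d, e}  = {a, b, d} ∪ {e}
  {a, b, e, f}  = {c, d}ᶜ
  {a, c, d, f}  = {f} ∪ {a, c, d}
  {a, c, e, f}  = {e, f} ∪ {a, c}
  {a, d, e, f}  = {e, f} ∪ {a, d}
  {b, c, d, e}  = {c, d, e} ∪ {b}
  {b, c, d, f}  = {c, d} ∪ {b, f}
Step 5: 4 new —
  {a, e}  = {b, c, d, f}ᶜ
  {a, f}  = {b, c, d, e}ᶜ
  {a, b, e}  = {c, d, f}ᶜ
  {a, e, f}  = {b, c, d}ᶜ
After Step 6 the family is unchanged; done.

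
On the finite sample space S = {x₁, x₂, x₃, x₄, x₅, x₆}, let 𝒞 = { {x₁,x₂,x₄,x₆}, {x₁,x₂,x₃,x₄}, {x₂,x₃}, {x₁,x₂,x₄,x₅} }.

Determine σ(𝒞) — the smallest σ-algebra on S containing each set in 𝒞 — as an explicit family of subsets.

Initial family (6 sets): { {}, {x₂,x₃}, {x₁,x₂,x₃,x₄}, {x₁,x₂,x₄,x₅}, {x₁,x₂,x₄,x₆}, S }.
Step 1. New:
  {x₃,x₅}  = S∖{x₁,x₂,x₄,x₆}
  {x₃,x₆}  = S∖{x₁,x₂,x₄,x₅}
  {x₅,x₆}  = S∖{x₁,x₂,x₃,x₄}
  {x₁,x₄,x₅,x₆}  = S∖{x₂,x₃}
  {x₁,x₂,x₃,x₄,x₅}  = {x₂,x₃} ∪ {x₁,x₂,x₄,x₅}
  {x₁,x₂,x₃,x₄,x₆}  = {x₂,x₃} ∪ {x₁,x₂,x₄,x₆}
  {x₁,x₂,x₄,x₅,x₆}  = {x₁,x₂,x₄,x₆} ∪ {x₁,x₂,x₄,x₅}
Step 2: +8 →
  {x₃}  = S∖{x₁,x₂,x₄,x₅,x₆}
  {x₅}  = S∖{x₁,x₂,x₃,x₄,x₆}
  {x₆}  = S∖{x₁,x₂,x₃,x₄,x₅}
  {x₂,x₃,x₅}  = {x₂,x₃} ∪ {x₃,x₅}
  {x₂,x₃,x₆}  = {x₂,x₃} ∪ {x₃,x₆}
  {x₃,x₅,x₆}  = {x₅,x₆} ∪ {x₃,x₆}
  {x₂,x₃,x₅,x₆}  = {x₅,x₆} ∪ {x₂,x₃}
  {x₁,x₃,x₄,x₅,x₆}  = {x₁,x₄,x₅,x₆} ∪ {x₃,x₆}
Step 3: +5 →
  {x₂}  = S∖{x₁,x₃,x₄,x₅,x₆}
  {x₁,x₄}  = S∖{x₂,x₃,x₅,x₆}
  {x₁,x₂,x₄}  = S∖{x₃,x₅,x₆}
  {x₁,x₄,x₅}  = S∖{x₂,x₃,x₆}
  {x₁,x₄,x₆}  = S∖{x₂,x₃,x₅}
Step 4: +6 →
  {x₂,x₅}  = {x₂} ∪ {x₅}
  {x₂,x₆}  = {x₂} ∪ {x₆}
  {x₁,x₃,x₄}  = {x₃} ∪ {x₁,x₄}
  {x₂,x₅,x₆}  = {x₅,x₆} ∪ {x₂}
  {x₁,x₃,x₄,x₅}  = {x₁,x₄,x₅} ∪ {x₃}
  {x₁,x₃,x₄,x₆}  = {x₁,x₄,x₆} ∪ {x₃}
Step 5 adds nothing — fixpoint reached.

Therefore σ(𝒞) = { {}, {x₂}, {x₃}, {x₅}, {x₆}, {x₁,x₄}, {x₂,x₃}, {x₂,x₅}, {x₂,x₆}, {x₃,x₅}, {x₃,x₆}, {x₅,x₆}, {x₁,x₂,x₄}, {x₁,x₃,x₄}, {x₁,x₄,x₅}, {x₁,x₄,x₆}, {x₂,x₃,x₅}, {x₂,x₃,x₆}, {x₂,x₅,x₆}, {x₃,x₅,x₆}, {x₁,x₂,x₃,x₄}, {x₁,x₂,x₄,x₅}, {x₁,x₂,x₄,x₆}, {x₁,x₃,x₄,x₅}, {x₁,x₃,x₄,x₆}, {x₁,x₄,x₅,x₆}, {x₂,x₃,x₅,x₆}, {x₁,x₂,x₃,x₄,x₅}, {x₁,x₂,x₃,x₄,x₆}, {x₁,x₂,x₄,x₅,x₆}, {x₁,x₃,x₄,x₅,x₆}, S } (|σ(𝒞)| = 32).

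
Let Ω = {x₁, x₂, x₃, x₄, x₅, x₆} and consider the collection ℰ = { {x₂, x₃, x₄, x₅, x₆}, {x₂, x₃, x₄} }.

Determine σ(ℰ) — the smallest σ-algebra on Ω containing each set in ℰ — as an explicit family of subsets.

σ(ℰ) (8 sets): { {}, {x₁}, {x₅, x₆}, {x₁, x₅, x₆}, {x₂, x₃, x₄}, {x₁, x₂, x₃, x₄}, {x₂, x₃, x₄, x₅, x₆}, Ω }

Trace:
Take S₀ = ℰ ∪ {∅, Ω} = { {}, {x₂, x₃, x₄}, {x₂, x₃, x₄, x₅, x₆}, Ω }.
Step 1: +2 →
  {x₁}  = complement {x₂, x₃, x₄, x₅, x₆}
  {x₁, x₅, x₆}  = complement {x₂, x₃, x₄}
Step 2 adds 1:
  {x₁, x₂, x₃, x₄}  = {x₂, x₃, x₄} ∪ {x₁}
Step 3: 1 new —
  {x₅, x₆}  = complement {x₁, x₂, x₃, x₄}
Step 4: already closed under ᶜ and ∪.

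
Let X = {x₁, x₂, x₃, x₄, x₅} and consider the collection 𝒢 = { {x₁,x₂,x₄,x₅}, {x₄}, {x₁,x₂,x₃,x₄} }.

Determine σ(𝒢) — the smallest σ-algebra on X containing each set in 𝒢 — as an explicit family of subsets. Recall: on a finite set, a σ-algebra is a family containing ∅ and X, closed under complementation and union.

Begin from { {}, {x₄}, {x₁,x₂,x₃,x₄}, {x₁,x₂,x₄,x₅}, X } (that is, 𝒢 plus ∅ and X).
Iteration 1: +3 →
  {x₃}  = complement {x₁,x₂,x₄,x₅}
  {x₅}  = complement {x₁,x₂,x₃,x₄}
  {x₁,x₂,x₃,x₅}  = complement {x₄}
Iteration 2 adds 3:
  {x₃,x₄}  = {x₄} ∪ {x₃}
  {x₃,x₅}  = {x₃} ∪ {x₅}
  {x₄,x₅}  = {x₄} ∪ {x₅}
Iteration 3: 4 new —
  {x₁,x₂,x₃}  = complement {x₄,x₅}
  {x₁,x₂,x₄}  = complement {x₃,x₅}
  {x₁,x₂,x₅}  = complement {x₃,x₄}
  {x₃,x₄,x₅}  = {x₄,x₅} ∪ {x₃}
Iteration 4: +1 →
  {x₁,x₂}  = complement {x₃,x₄,x₅}
Iteration 5 adds nothing — fixpoint reached.

σ(𝒢) = { {}, {x₃}, {x₄}, {x₅}, {x₁,x₂}, {x₃,x₄}, {x₃,x₅}, {x₄,x₅}, {x₁,x₂,x₃}, {x₁,x₂,x₄}, {x₁,x₂,x₅}, {x₃,x₄,x₅}, {x₁,x₂,x₃,x₄}, {x₁,x₂,x₃,x₅}, {x₁,x₂,x₄,x₅}, X }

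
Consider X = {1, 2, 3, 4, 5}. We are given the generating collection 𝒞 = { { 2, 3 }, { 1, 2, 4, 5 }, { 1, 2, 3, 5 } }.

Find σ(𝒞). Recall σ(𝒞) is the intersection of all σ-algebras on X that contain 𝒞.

Take S₀ = 𝒞 ∪ {∅, X} = { {}, { 2, 3 }, { 1, 2, 3, 5 }, { 1, 2, 4, 5 }, X }.
Iteration 1 adds 3:
  { 3 }  = complement { 1, 2, 4, 5 }
  { 4 }  = complement { 1, 2, 3, 5 }
  { 1, 4, 5 }  = complement { 2, 3 }
  [8 total]
Iteration 2 (3 new):
  { 3, 4 }  = { 3 } ∪ { 4 }
  { 2, 3, 4 }  = { 4 } ∪ { 2, 3 }
  { 1, 3, 4, 5 }  = { 1, 4, 5 } ∪ { 3 }
  [11 total]
Iteration 3 (3 new):
  { 2 }  = complement { 1, 3, 4, 5 }
  { 1, 5 }  = complement { 2, 3, 4 }
  { 1, 2, 5 }  = complement { 3, 4 }
  [14 total]
Iteration 4: 2 new —
  { 2, 4 }  = { 4 } ∪ { 2 }
  { 1, 3, 5 }  = { 3 } ∪ { 1, 5 }
  [16 total]
Iteration 5 adds nothing — fixpoint reached.

|σ(𝒞)| = 16.  σ(𝒞) = { {}, { 2 }, { 3 }, { 4 }, { 1, 5 }, { 2, 3 }, { 2, 4 }, { 3, 4 }, { 1, 2, 5 }, { 1, 3, 5 }, { 1, 4, 5 }, { 2, 3, 4 }, { 1, 2, 3, 5 }, { 1, 2, 4, 5 }, { 1, 3, 4, 5 }, X }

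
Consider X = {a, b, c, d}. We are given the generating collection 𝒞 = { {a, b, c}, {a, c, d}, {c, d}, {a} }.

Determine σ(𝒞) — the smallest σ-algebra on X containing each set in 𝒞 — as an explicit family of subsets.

Begin from { {}, {a}, {c, d}, {a, b, c}, {a, c, d}, X } (that is, 𝒞 plus ∅ and X).
Step 1 adds 4:
  {b}  = {a, c, d}ᶜ
  {d}  = {a, b, c}ᶜ
  {a, b}  = {c, d}ᶜ
  {b, c, d}  = {a}ᶜ
Step 2: +3 →
  {a, d}  = {d} ∪ {a}
  {b, d}  = {b} ∪ {d}
  {a, b, d}  = {a, b} ∪ {d}
Step 3: +3 →
  {c}  = {a, b, d}ᶜ
  {a, c}  = {b, d}ᶜ
  {b, c}  = {a, d}ᶜ
Step 4: no new sets; the family is a σ-algebra.

|σ(𝒞)| = 16.  σ(𝒞) = { {}, {a}, {b}, {c}, {d}, {a, b}, {a, c}, {a, d}, {b, c}, {b, d}, {c, d}, {a, b, c}, {a, b, d}, {a, c, d}, {b, c, d}, X }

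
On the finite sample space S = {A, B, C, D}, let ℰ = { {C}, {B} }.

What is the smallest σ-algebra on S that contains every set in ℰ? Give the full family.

σ(ℰ) (8 sets): { {}, {B}, {C}, {A,D}, {B,C}, {A,B,D}, {A,C,D}, S }

Working:
Start: ℰ ∪ {∅, S} = { {}, {B}, {C}, S }.
Round 1: 3 new —
  {B,C}  = {C} ∪ {B}
  {A,B,D}  = {C}ᶜ
  {A,C,D}  = {B}ᶜ
  (now 7)
Round 2: 1 new —
  {A,D}  = {B,C}ᶜ
  (now 8)
Round 3: stable.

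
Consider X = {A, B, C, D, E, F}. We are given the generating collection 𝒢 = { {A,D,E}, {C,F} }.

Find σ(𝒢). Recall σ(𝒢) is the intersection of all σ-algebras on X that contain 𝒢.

Initial family (4 sets): { {}, {C,F}, {A,D,E}, X }.
Step 1 (3 new):
  {B,C,F}  = {A,D,E}ᶜ
  {A,B,D,E}  = {C,F}ᶜ
  {A,C,D,E,F}  = {C,F} ∪ {A,D,E}
  |family| = 7
Step 2 adds 1:
  {B}  = {A,C,D,E,F}ᶜ
  |family| = 8
Step 3: no new sets; the family is a σ-algebra.

|σ(𝒢)| = 8.  σ(𝒢) = { {}, {B}, {C,F}, {A,D,E}, {B,C,F}, {A,B,D,E}, {A,C,D,E,F}, X }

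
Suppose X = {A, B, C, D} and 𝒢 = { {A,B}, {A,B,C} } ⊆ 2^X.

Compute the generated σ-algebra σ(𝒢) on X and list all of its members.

σ(𝒢) = { {}, {C}, {D}, {A,B}, {C,D}, {A,B,C}, {A,B,D}, X }

Trace:
Seed the family with 𝒢 together with ∅ and X: { {}, {A,B}, {A,B,C}, X }.
Step 1: 2 new —
  {D}  = complement {A,B,C}
  {C,D}  = complement {A,B}
  — 6 sets.
Step 2 adds 1:
  {A,B,D}  = {A,B} ∪ {D}
  — 7 sets.
Step 3: 1 new —
  {C}  = complement {A,B,D}
  — 8 sets.
Step 4: already closed under ᶜ and ∪.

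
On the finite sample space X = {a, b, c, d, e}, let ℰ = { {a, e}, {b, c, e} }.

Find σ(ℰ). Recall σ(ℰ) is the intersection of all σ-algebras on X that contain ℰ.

|σ(ℰ)| = 16.  σ(ℰ) = { ∅, {a}, {d}, {e}, {a, d}, {a, e}, {b, c}, {d, e}, {a, b, c}, {a, d, e}, {b, c, d}, {b, c, e}, {a, b, c, d}, {a, b, c, e}, {b, c, d, e}, X }

Working:
Begin from { ∅, {a, e}, {b, c, e}, X } (that is, ℰ plus ∅ and X).
Iteration 1 adds 3:
  {a, d}  = X∖{b, c, e}
  {b, c, d}  = X∖{a, e}
  {a, b, c, e}  = {a, e} ∪ {b, c, e}
  [7 total]
Iteration 2 adds 4:
  {d}  = X∖{a, b, c, e}
  {a, d, e}  = {a, d} ∪ {a, e}
  {a, b, c, d}  = {b, c, d} ∪ {a, d}
  {b, c, d, e}  = {b, c, e} ∪ {b, c, d}
  [11 total]
Iteration 3 (3 new):
  {a}  = X∖{b, c, d, e}
  {e}  = X∖{a, b, c, d}
  {b, c}  = X∖{a, d, e}
  [14 total]
Iteration 4: +2 →
  {d, e}  = {d} ∪ {e}
  {a, b, c}  = {b, c} ∪ {a}
  [16 total]
After Iteration 5 the family is unchanged; done.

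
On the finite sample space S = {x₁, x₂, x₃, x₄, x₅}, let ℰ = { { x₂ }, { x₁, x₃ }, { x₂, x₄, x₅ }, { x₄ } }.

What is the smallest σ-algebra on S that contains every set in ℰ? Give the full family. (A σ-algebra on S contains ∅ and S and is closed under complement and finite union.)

σ(ℰ) (16 sets): { {  }, { x₂ }, { x₄ }, { x₅ }, { x₁, x₃ }, { x₂, x₄ }, { x₂, x₅ }, { x₄, x₅ }, { x₁, x₂, x₃ }, { x₁, x₃, x₄ }, { x₁, x₃, x₅ }, { x₂, x₄, x₅ }, { x₁, x₂, x₃, x₄ }, { x₁, x₂, x₃, x₅ }, { x₁, x₃, x₄, x₅ }, S }

Check:
Start: ℰ ∪ {∅, S} = { {  }, { x₂ }, { x₄ }, { x₁, x₃ }, { x₂, x₄, x₅ }, S }.
Step 1 (5 new):
  { x₂, x₄ }  = { x₄ } ∪ { x₂ }
  { x₁, x₂, x₃ }  = { x₁, x₃ } ∪ { x₂ }
  { x₁, x₃, x₄ }  = { x₁, x₃ } ∪ { x₄ }
  { x₁, x₂, x₃, x₅ }  = S∖{ x₄ }
  { x₁, x₃, x₄, x₅ }  = S∖{ x₂ }
  [11 total]
Step 2: 4 new —
  { x₂, x₅ }  = S∖{ x₁, x₃, x₄ }
  { x₄, x₅ }  = S∖{ x₁, x₂, x₃ }
  { x₁, x₃, x₅ }  = S∖{ x₂, x₄ }
  { x₁, x₂, x₃, x₄ }  = { x₁, x₂, x₃ } ∪ { x₁, x₃, x₄ }
  [15 total]
Step 3. New:
  { x₅ }  = S∖{ x₁, x₂, x₃, x₄ }
  [16 total]
After Step 4 the family is unchanged; done.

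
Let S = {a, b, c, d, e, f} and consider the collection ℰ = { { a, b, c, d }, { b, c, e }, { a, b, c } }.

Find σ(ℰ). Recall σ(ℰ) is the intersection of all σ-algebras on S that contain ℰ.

|σ(ℰ)| = 32.  σ(ℰ) = { ∅, { a }, { d }, { e }, { f }, { a, d }, { a, e }, { a, f }, { b, c }, { d, e }, { d, f }, { e, f }, { a, b, c }, { a, d, e }, { a, d, f }, { a, e, f }, { b, c, d }, { b, c, e }, { b, c, f }, { d, e, f }, { a, b, c, d }, { a, b, c, e }, { a, b, c, f }, { a, d, e, f }, { b, c, d, e }, { b, c, d, f }, { b, c, e, f }, { a, b, c, d, e }, { a, b, c, d, f }, { a, b, c, e, f }, { b, c, d, e, f }, S }

Working:
Start: ℰ ∪ {∅, S} = { ∅, { a, b, c }, { b, c, e }, { a, b, c, d }, S }.
Iteration 1 adds 5:
  { e, f }  = S∖{ a, b, c, d }
  { a, d, f }  = S∖{ b, c, e }
  { d, e, f }  = S∖{ a, b, c }
  { a, b, c, e }  = { b, c, e } ∪ { a, b, c }
  { a, b, c, d, e }  = { b, c, e } ∪ { a, b, c, d }
  — 10 sets.
Iteration 2: 7 new —
  { f }  = S∖{ a, b, c, d, e }
  { d, f }  = S∖{ a, b, c, e }
  { a, d, e, f }  = { e, f } ∪ { a, d, f }
  { b, c, e, f }  = { e, f } ∪ { b, c, e }
  { a, b, c, d, f }  = { a, b, c } ∪ { a, d, f }
  { a, b, c, e, f }  = { a, b, c } ∪ { e, f }
  { b, c, d, e, f }  = { b, c, e } ∪ { d, e, f }
  — 17 sets.
Iteration 3. New:
  { a }  = S∖{ b, c, d, e, f }
  { d }  = S∖{ a, b, c, e, f }
  { e }  = S∖{ a, b, c, d, f }
  { a, d }  = S∖{ b, c, e, f }
  { b, c }  = S∖{ a, d, e, f }
  { a, b, c, f }  = { a, b, c } ∪ { f }
  — 23 sets.
Iteration 4 adds 9:
  { a, e }  = { a } ∪ { e }
  { a, f }  = { a } ∪ { f }
  { d, e }  = S∖{ a, b, c, f }
  { a, d, e }  = { e } ∪ { a, d }
  { a, e, f }  = { e, f } ∪ { a }
  { b, c, d }  = { b, c } ∪ { d }
  { b, c, f }  = { f } ∪ { b, c }
  { b, c, d, e }  = { b, c, e } ∪ { d }
  { b, c, d, f }  = { b, c } ∪ { d, f }
  — 32 sets.
Iteration 5: already closed under ᶜ and ∪.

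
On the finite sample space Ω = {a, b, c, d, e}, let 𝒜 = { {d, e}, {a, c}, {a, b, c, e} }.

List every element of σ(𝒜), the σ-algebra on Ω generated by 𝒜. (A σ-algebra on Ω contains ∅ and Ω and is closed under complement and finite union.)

Begin from { {}, {a, c}, {d, e}, {a, b, c, e}, Ω } (that is, 𝒜 plus ∅ and Ω).
Iteration 1 adds 4:
  {d}  = {a, b, c, e}ᶜ
  {a, b, c}  = {d, e}ᶜ
  {b, d, e}  = {a, c}ᶜ
  {a, c, d, e}  = {d, e} ∪ {a, c}
  (now 9)
Iteration 2. New:
  {b}  = {a, c, d, e}ᶜ
  {a, c, d}  = {a, c} ∪ {d}
  {a, b, c, d}  = {a, b, c} ∪ {d}
  (now 12)
Iteration 3: +3 →
  {e}  = {a, b, c, d}ᶜ
  {b, d}  = {d} ∪ {b}
  {b, e}  = {a, c, d}ᶜ
  (now 15)
Iteration 4. New:
  {a, c, e}  = {b, d}ᶜ
  (now 16)
Iteration 5: no new sets; the family is a σ-algebra.

σ(𝒜) = { {}, {b}, {d}, {e}, {a, c}, {b, d}, {b, e}, {d, e}, {a, b, c}, {a, c, d}, {a, c, e}, {b, d, e}, {a, b, c, d}, {a, b, c, e}, {a, c, d, e}, Ω }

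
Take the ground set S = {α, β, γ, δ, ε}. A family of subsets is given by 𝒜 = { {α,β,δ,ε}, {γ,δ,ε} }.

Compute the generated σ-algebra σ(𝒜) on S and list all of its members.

Take S₀ = 𝒜 ∪ {∅, S} = { {}, {γ,δ,ε}, {α,β,δ,ε}, S }.
Iteration 1: +2 →
  {γ}  = S∖{α,β,δ,ε}
  {α,β}  = S∖{γ,δ,ε}
  — 6 sets.
Iteration 2: +1 →
  {α,β,γ}  = {γ} ∪ {α,β}
  — 7 sets.
Iteration 3 (1 new):
  {δ,ε}  = S∖{α,β,γ}
  — 8 sets.
Iteration 4: closed — nothing new.

σ(𝒜) = { {}, {γ}, {α,β}, {δ,ε}, {α,β,γ}, {γ,δ,ε}, {α,β,δ,ε}, S }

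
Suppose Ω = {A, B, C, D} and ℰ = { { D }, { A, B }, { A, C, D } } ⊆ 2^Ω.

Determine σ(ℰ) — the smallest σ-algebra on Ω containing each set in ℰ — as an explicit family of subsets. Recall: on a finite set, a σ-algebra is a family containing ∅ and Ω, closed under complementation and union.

Initial family (5 sets): { ∅, { D }, { A, B }, { A, C, D }, Ω }.
Step 1 adds 4:
  { B }  = ᶜ of { A, C, D }
  { C, D }  = ᶜ of { A, B }
  { A, B, C }  = ᶜ of { D }
  { A, B, D }  = { A, B } ∪ { D }
  [9 total]
Step 2: 3 new —
  { C }  = ᶜ of { A, B, D }
  { B, D }  = { B } ∪ { D }
  { B, C, D }  = { C, D } ∪ { B }
  [12 total]
Step 3. New:
  { A }  = ᶜ of { B, C, D }
  { A, C }  = ᶜ of { B, D }
  { B, C }  = { C } ∪ { B }
  [15 total]
Step 4. New:
  { A, D }  = ᶜ of { B, C }
  [16 total]
Step 5: stable.

|σ(ℰ)| = 16.  σ(ℰ) = { ∅, { A }, { B }, { C }, { D }, { A, B }, { A, C }, { A, D }, { B, C }, { B, D }, { C, D }, { A, B, C }, { A, B, D }, { A, C, D }, { B, C, D }, Ω }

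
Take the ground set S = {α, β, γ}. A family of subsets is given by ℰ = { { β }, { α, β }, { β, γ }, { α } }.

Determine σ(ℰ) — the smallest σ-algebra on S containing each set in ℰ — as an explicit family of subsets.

|σ(ℰ)| = 8.  σ(ℰ) = { ∅, { α }, { β }, { γ }, { α, β }, { α, γ }, { β, γ }, S }

Derivation:
Start: ℰ ∪ {∅, S} = { ∅, { α }, { β }, { α, β }, { β, γ }, S }.
Iteration 1. New:
  { γ }  = complement { α, β }
  { α, γ }  = complement { β }
  (now 8)
After Iteration 2 the family is unchanged; done.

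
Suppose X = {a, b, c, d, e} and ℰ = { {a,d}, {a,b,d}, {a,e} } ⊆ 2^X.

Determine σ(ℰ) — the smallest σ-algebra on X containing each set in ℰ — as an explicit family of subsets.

|σ(ℰ)| = 32.  σ(ℰ) = { ∅, {a}, {b}, {c}, {d}, {e}, {a,b}, {a,c}, {a,d}, {a,e}, {b,c}, {b,d}, {b,e}, {c,d}, {c,e}, {d,e}, {a,b,c}, {a,b,d}, {a,b,e}, {a,c,d}, {a,c,e}, {a,d,e}, {b,c,d}, {b,c,e}, {b,d,e}, {c,d,e}, {a,b,c,d}, {a,b,c,e}, {a,b,d,e}, {a,c,d,e}, {b,c,d,e}, X }

Check:
Take S₀ = ℰ ∪ {∅, X} = { ∅, {a,d}, {a,e}, {a,b,d}, X }.
Iteration 1 adds 5:
  {c,e}  = complement {a,b,d}
  {a,d,e}  = {a,d} ∪ {a,e}
  {b,c,d}  = complement {a,e}
  {b,c,e}  = complement {a,d}
  {a,b,d,e}  = {a,e} ∪ {a,b,d}
  |family| = 10
Iteration 2 (7 new):
  {c}  = complement {a,b,d,e}
  {b,c}  = complement {a,d,e}
  {a,c,e}  = {a,e} ∪ {c,e}
  {a,b,c,d}  = {b,c,d} ∪ {a,b,d}
  {a,b,c,e}  = {b,c,e} ∪ {a,e}
  {a,c,d,e}  = {a,d,e} ∪ {c,e}
  {b,c,d,e}  = {b,c,d} ∪ {b,c,e}
  |family| = 17
Iteration 3 (6 new):
  {a}  = complement {b,c,d,e}
  {b}  = complement {a,c,d,e}
  {d}  = complement {a,b,c,e}
  {e}  = complement {a,b,c,d}
  {b,d}  = complement {a,c,e}
  {a,c,d}  = {c} ∪ {a,d}
  |family| = 23
Iteration 4 adds 9:
  {a,b}  = {b} ∪ {a}
  {a,c}  = {c} ∪ {a}
  {b,e}  = complement {a,c,d}
  {c,d}  = {c} ∪ {d}
  {d,e}  = {e} ∪ {d}
  {a,b,c}  = {b,c} ∪ {a}
  {a,b,e}  = {b} ∪ {a,e}
  {b,d,e}  = {e} ∪ {b,d}
  {c,d,e}  = {d} ∪ {c,e}
  |family| = 32
Iteration 5: stable.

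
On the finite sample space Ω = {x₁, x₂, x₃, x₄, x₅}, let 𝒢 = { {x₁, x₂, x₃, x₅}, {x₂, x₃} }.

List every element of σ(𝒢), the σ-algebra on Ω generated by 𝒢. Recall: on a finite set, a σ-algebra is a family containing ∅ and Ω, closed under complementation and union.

Take S₀ = 𝒢 ∪ {∅, Ω} = { {}, {x₂, x₃}, {x₁, x₂, x₃, x₅}, Ω }.
Step 1: 2 new —
  {x₄}  = {x₁, x₂, x₃, x₅}ᶜ
  {x₁, x₄, x₅}  = {x₂, x₃}ᶜ
  |family| = 6
Step 2. New:
  {x₂, x₃, x₄}  = {x₂, x₃} ∪ {x₄}
  |family| = 7
Step 3 (1 new):
  {x₁, x₅}  = {x₂, x₃, x₄}ᶜ
  |family| = 8
Step 4: closed — nothing new.

σ(𝒢) = { {}, {x₄}, {x₁, x₅}, {x₂, x₃}, {x₁, x₄, x₅}, {x₂, x₃, x₄}, {x₁, x₂, x₃, x₅}, Ω }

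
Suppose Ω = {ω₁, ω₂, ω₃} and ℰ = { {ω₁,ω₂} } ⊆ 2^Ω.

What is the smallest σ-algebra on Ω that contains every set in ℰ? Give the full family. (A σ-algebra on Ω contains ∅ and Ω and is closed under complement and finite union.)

Initial family (3 sets): { {}, {ω₁,ω₂}, Ω }.
Step 1. New:
  {ω₃}  = complement {ω₁,ω₂}
  |family| = 4
Step 2: already closed under ᶜ and ∪.

Hence σ(ℰ) has 4 members: { {}, {ω₃}, {ω₁,ω₂}, Ω }.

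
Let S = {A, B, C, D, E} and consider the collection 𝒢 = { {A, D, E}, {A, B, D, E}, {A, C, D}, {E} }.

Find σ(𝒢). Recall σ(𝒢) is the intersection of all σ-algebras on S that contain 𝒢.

Take S₀ = 𝒢 ∪ {∅, S} = { {}, {E}, {A, C, D}, {A, D, E}, {A, B, D, E}, S }.
Pass 1 (5 new):
  {C}  = ᶜ of {A, B, D, E}
  {B, C}  = ᶜ of {A, D, E}
  {B, E}  = ᶜ of {A, C, D}
  {A, B, C, D}  = ᶜ of {E}
  {A, C, D, E}  = {A, D, E} ∪ {A, C, D}
  — 11 sets.
Pass 2 adds 3:
  {B}  = ᶜ of {A, C, D, E}
  {C, E}  = {E} ∪ {C}
  {B, C, E}  = {B, E} ∪ {C}
  — 14 sets.
Pass 3: +2 →
  {A, D}  = ᶜ of {B, C, E}
  {A, B, D}  = ᶜ of {C, E}
  — 16 sets.
Pass 4: stable.

Hence σ(𝒢) has 16 members: { {}, {B}, {C}, {E}, {A, D}, {B, C}, {B, E}, {C, E}, {A, B, D}, {A, C, D}, {A, D, E}, {B, C, E}, {A, B, C, D}, {A, B, D, E}, {A, C, D, E}, S }.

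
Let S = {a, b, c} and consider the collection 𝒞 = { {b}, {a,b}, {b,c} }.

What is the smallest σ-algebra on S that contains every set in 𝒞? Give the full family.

Initial family (5 sets): { {}, {b}, {a,b}, {b,c}, S }.
Pass 1. New:
  {a}  = {b,c}ᶜ
  {c}  = {a,b}ᶜ
  {a,c}  = {b}ᶜ
  |family| = 8
Pass 2: stable.

|σ(𝒞)| = 8.  σ(𝒞) = { {}, {a}, {b}, {c}, {a,b}, {a,c}, {b,c}, S }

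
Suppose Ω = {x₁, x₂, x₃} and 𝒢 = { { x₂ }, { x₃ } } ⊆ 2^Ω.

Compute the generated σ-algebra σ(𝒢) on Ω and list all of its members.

Take S₀ = 𝒢 ∪ {∅, Ω} = { {  }, { x₂ }, { x₃ }, Ω }.
Step 1 (3 new):
  { x₁, x₂ }  = { x₃ }ᶜ
  { x₁, x₃ }  = { x₂ }ᶜ
  { x₂, x₃ }  = { x₃ } ∪ { x₂ }
  |family| = 7
Step 2 adds 1:
  { x₁ }  = { x₂, x₃ }ᶜ
  |family| = 8
After Step 3 the family is unchanged; done.

|σ(𝒢)| = 8.  σ(𝒢) = { {  }, { x₁ }, { x₂ }, { x₃ }, { x₁, x₂ }, { x₁, x₃ }, { x₂, x₃ }, Ω }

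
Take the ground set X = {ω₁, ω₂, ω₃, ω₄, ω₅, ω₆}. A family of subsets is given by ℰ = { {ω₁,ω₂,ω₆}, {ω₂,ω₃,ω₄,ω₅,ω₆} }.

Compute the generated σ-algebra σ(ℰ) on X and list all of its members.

σ(ℰ) = { {}, {ω₁}, {ω₂,ω₆}, {ω₁,ω₂,ω₆}, {ω₃,ω₄,ω₅}, {ω₁,ω₃,ω₄,ω₅}, {ω₂,ω₃,ω₄,ω₅,ω₆}, X }

Check:
Initial family (4 sets): { {}, {ω₁,ω₂,ω₆}, {ω₂,ω₃,ω₄,ω₅,ω₆}, X }.
Pass 1 adds 2:
  {ω₁}  = ᶜ of {ω₂,ω₃,ω₄,ω₅,ω₆}
  {ω₃,ω₄,ω₅}  = ᶜ of {ω₁,ω₂,ω₆}
  — 6 sets.
Pass 2: 1 new —
  {ω₁,ω₃,ω₄,ω₅}  = {ω₃,ω₄,ω₅} ∪ {ω₁}
  — 7 sets.
Pass 3 (1 new):
  {ω₂,ω₆}  = ᶜ of {ω₁,ω₃,ω₄,ω₅}
  — 8 sets.
Pass 4: already closed under ᶜ and ∪.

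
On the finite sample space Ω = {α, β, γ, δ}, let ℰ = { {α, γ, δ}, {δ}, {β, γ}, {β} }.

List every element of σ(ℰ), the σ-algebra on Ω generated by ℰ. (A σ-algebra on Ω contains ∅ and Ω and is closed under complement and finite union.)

Answer: σ(ℰ) = { {}, {α}, {β}, {γ}, {δ}, {α, β}, {α, γ}, {α, δ}, {β, γ}, {β, δ}, {γ, δ}, {α, β, γ}, {α, β, δ}, {α, γ, δ}, {β, γ, δ}, Ω }

Trace:
Seed the family with ℰ together with ∅ and Ω: { {}, {β}, {δ}, {β, γ}, {α, γ, δ}, Ω }.
Iteration 1. New:
  {α, δ}  = {β, γ}ᶜ
  {β, δ}  = {δ} ∪ {β}
  {α, β, γ}  = {δ}ᶜ
  {β, γ, δ}  = {β, γ} ∪ {δ}
  — 10 sets.
Iteration 2. New:
  {α}  = {β, γ, δ}ᶜ
  {α, γ}  = {β, δ}ᶜ
  {α, β, δ}  = {β} ∪ {α, δ}
  — 13 sets.
Iteration 3. New:
  {γ}  = {α, β, δ}ᶜ
  {α, β}  = {β} ∪ {α}
  — 15 sets.
Iteration 4. New:
  {γ, δ}  = {α, β}ᶜ
  — 16 sets.
Iteration 5: stable.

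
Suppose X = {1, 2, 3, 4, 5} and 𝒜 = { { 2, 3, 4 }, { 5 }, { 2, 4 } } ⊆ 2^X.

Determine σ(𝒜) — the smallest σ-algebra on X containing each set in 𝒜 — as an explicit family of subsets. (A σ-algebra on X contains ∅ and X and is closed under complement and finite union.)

Answer: σ(𝒜) = { {}, { 1 }, { 3 }, { 5 }, { 1, 3 }, { 1, 5 }, { 2, 4 }, { 3, 5 }, { 1, 2, 4 }, { 1, 3, 5 }, { 2, 3, 4 }, { 2, 4, 5 }, { 1, 2, 3, 4 }, { 1, 2, 4, 5 }, { 2, 3, 4, 5 }, X }

Check:
Take S₀ = 𝒜 ∪ {∅, X} = { {}, { 5 }, { 2, 4 }, { 2, 3, 4 }, X }.
Iteration 1: 5 new —
  { 1, 5 }  = X∖{ 2, 3, 4 }
  { 1, 3, 5 }  = X∖{ 2, 4 }
  { 2, 4, 5 }  = { 2, 4 } ∪ { 5 }
  { 1, 2, 3, 4 }  = X∖{ 5 }
  { 2, 3, 4, 5 }  = { 2, 3, 4 } ∪ { 5 }
  |family| = 10
Iteration 2: 3 new —
  { 1 }  = X∖{ 2, 3, 4, 5 }
  { 1, 3 }  = X∖{ 2, 4, 5 }
  { 1, 2, 4, 5 }  = { 1, 5 } ∪ { 2, 4 }
  |family| = 13
Iteration 3: +2 →
  { 3 }  = X∖{ 1, 2, 4, 5 }
  { 1, 2, 4 }  = { 2, 4 } ∪ { 1 }
  |family| = 15
Iteration 4 (1 new):
  { 3, 5 }  = X∖{ 1, 2, 4 }
  |family| = 16
Iteration 5: closed — nothing new.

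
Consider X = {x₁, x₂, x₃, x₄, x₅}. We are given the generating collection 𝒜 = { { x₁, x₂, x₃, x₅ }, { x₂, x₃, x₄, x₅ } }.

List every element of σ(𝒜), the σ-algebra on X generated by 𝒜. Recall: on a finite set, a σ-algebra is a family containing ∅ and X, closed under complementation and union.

Begin from { {  }, { x₁, x₂, x₃, x₅ }, { x₂, x₃, x₄, x₅ }, X } (that is, 𝒜 plus ∅ and X).
Round 1: 2 new —
  { x₁ }  = X∖{ x₂, x₃, x₄, x₅ }
  { x₄ }  = X∖{ x₁, x₂, x₃, x₅ }
Round 2. New:
  { x₁, x₄ }  = { x₄ } ∪ { x₁ }
Round 3. New:
  { x₂, x₃, x₅ }  = X∖{ x₁, x₄ }
Round 4: stable.

Hence σ(𝒜) has 8 members: { {  }, { x₁ }, { x₄ }, { x₁, x₄ }, { x₂, x₃, x₅ }, { x₁, x₂, x₃, x₅ }, { x₂, x₃, x₄, x₅ }, X }.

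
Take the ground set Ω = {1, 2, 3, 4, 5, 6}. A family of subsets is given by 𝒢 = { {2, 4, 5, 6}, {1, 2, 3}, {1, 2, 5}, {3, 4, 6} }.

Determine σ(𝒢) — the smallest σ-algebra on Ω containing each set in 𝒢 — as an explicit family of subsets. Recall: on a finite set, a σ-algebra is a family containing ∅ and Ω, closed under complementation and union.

σ(𝒢) = { ∅, {1}, {2}, {3}, {5}, {1, 2}, {1, 3}, {1, 5}, {2, 3}, {2, 5}, {3, 5}, {4, 6}, {1, 2, 3}, {1, 2, 5}, {1, 3, 5}, {1, 4, 6}, {2, 3, 5}, {2, 4, 6}, {3, 4, 6}, {4, 5, 6}, {1, 2, 3, 5}, {1, 2, 4, 6}, {1, 3, 4, 6}, {1, 4, 5, 6}, {2, 3, 4, 6}, {2, 4, 5, 6}, {3, 4, 5, 6}, {1, 2, 3, 4, 6}, {1, 2, 4, 5, 6}, {1, 3, 4, 5, 6}, {2, 3, 4, 5, 6}, Ω }

Working:
Initial family (6 sets): { ∅, {1, 2, 3}, {1, 2, 5}, {3, 4, 6}, {2, 4, 5, 6}, Ω }.
Iteration 1. New:
  {1, 3}  = complement {2, 4, 5, 6}
  {4, 5, 6}  = complement {1, 2, 3}
  {1, 2, 3, 5}  = {1, 2, 5} ∪ {1, 2, 3}
  {1, 2, 3, 4, 6}  = {1, 2, 3} ∪ {3, 4, 6}
  {1, 2, 4, 5, 6}  = {1, 2, 5} ∪ {2, 4, 5, 6}
  {2, 3, 4, 5, 6}  = {2, 4, 5, 6} ∪ {3, 4, 6}
  [12 total]
Iteration 2: 7 new —
  {1}  = complement {2, 3, 4, 5, 6}
  {3}  = complement {1, 2, 4, 5, 6}
  {5}  = complement {1, 2, 3, 4, 6}
  {4, 6}  = complement {1, 2, 3, 5}
  {1, 3, 4, 6}  = {1, 3} ∪ {3, 4, 6}
  {3, 4, 5, 6}  = {3, 4, 6} ∪ {4, 5, 6}
  {1, 3, 4, 5, 6}  = {1, 3} ∪ {4, 5, 6}
  [19 total]
Iteration 3. New:
  {2}  = complement {1, 3, 4, 5, 6}
  {1, 2}  = complement {3, 4, 5, 6}
  {1, 5}  = {5} ∪ {1}
  {2, 5}  = complement {1, 3, 4, 6}
  {3, 5}  = {5} ∪ {3}
  {1, 3, 5}  = {1, 3} ∪ {5}
  {1, 4, 6}  = {4, 6} ∪ {1}
  {1, 4, 5, 6}  = {4, 5, 6} ∪ {1}
  [27 total]
Iteration 4: +5 →
  {2, 3}  = complement {1, 4, 5, 6}
  {2, 3, 5}  = complement {1, 4, 6}
  {2, 4, 6}  = complement {1, 3, 5}
  {1, 2, 4, 6}  = complement {3, 5}
  {2, 3, 4, 6}  = complement {1, 5}
  [32 total]
Iteration 5: stable.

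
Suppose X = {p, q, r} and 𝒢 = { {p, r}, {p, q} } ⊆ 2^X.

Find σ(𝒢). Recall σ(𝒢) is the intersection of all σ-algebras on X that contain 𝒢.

σ(𝒢) = { ∅, {p}, {q}, {r}, {p, q}, {p, r}, {q, r}, X }

Working:
Take S₀ = 𝒢 ∪ {∅, X} = { ∅, {p, q}, {p, r}, X }.
Pass 1 adds 2:
  {q}  = {p, r}ᶜ
  {r}  = {p, q}ᶜ
  |family| = 6
Pass 2 adds 1:
  {q, r}  = {r} ∪ {q}
  |family| = 7
Pass 3: +1 →
  {p}  = {q, r}ᶜ
  |family| = 8
Pass 4: no new sets; the family is a σ-algebra.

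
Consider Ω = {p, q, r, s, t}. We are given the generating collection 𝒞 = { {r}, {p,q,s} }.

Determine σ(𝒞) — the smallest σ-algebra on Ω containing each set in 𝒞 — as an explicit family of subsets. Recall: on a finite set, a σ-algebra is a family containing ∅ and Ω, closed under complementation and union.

Begin from { {}, {r}, {p,q,s}, Ω } (that is, 𝒞 plus ∅ and Ω).
Iteration 1: 3 new —
  {r,t}  = {p,q,s}ᶜ
  {p,q,r,s}  = {r} ∪ {p,q,s}
  {p,q,s,t}  = {r}ᶜ
  (now 7)
Iteration 2: 1 new —
  {t}  = {p,q,r,s}ᶜ
  (now 8)
After Iteration 3 the family is unchanged; done.

σ(𝒞) = { {}, {r}, {t}, {r,t}, {p,q,s}, {p,q,r,s}, {p,q,s,t}, Ω }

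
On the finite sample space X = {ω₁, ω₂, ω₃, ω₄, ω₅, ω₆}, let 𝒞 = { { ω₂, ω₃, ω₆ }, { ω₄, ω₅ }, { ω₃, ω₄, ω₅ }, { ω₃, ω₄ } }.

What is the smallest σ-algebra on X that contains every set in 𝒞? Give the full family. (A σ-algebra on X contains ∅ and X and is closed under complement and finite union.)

Begin from { {  }, { ω₃, ω₄ }, { ω₄, ω₅ }, { ω₂, ω₃, ω₆ }, { ω₃, ω₄, ω₅ }, X } (that is, 𝒞 plus ∅ and X).
Pass 1: 6 new —
  { ω₁, ω₂, ω₆ }  = { ω₃, ω₄, ω₅ }ᶜ
  { ω₁, ω₄, ω₅ }  = { ω₂, ω₃, ω₆ }ᶜ
  { ω₁, ω₂, ω₃, ω₆ }  = { ω₄, ω₅ }ᶜ
  { ω₁, ω₂, ω₅, ω₆ }  = { ω₃, ω₄ }ᶜ
  { ω₂, ω₃, ω₄, ω₆ }  = { ω₃, ω₄ } ∪ { ω₂, ω₃, ω₆ }
  { ω₂, ω₃, ω₄, ω₅, ω₆ }  = { ω₄, ω₅ } ∪ { ω₂, ω₃, ω₆ }
Pass 2 adds 6:
  { ω₁ }  = { ω₂, ω₃, ω₄, ω₅, ω₆ }ᶜ
  { ω₁, ω₅ }  = { ω₂, ω₃, ω₄, ω₆ }ᶜ
  { ω₁, ω₃, ω₄, ω₅ }  = { ω₁, ω₄, ω₅ } ∪ { ω₃, ω₄, ω₅ }
  { ω₁, ω₂, ω₃, ω₄, ω₆ }  = { ω₃, ω₄ } ∪ { ω₁, ω₂, ω₃, ω₆ }
  { ω₁, ω₂, ω₃, ω₅, ω₆ }  = { ω₂, ω₃, ω₆ } ∪ { ω₁, ω₂, ω₅, ω₆ }
  { ω₁, ω₂, ω₄, ω₅, ω₆ }  = { ω₁, ω₄, ω₅ } ∪ { ω₁, ω₂, ω₆ }
Pass 3 (5 new):
  { ω₃ }  = { ω₁, ω₂, ω₄, ω₅, ω₆ }ᶜ
  { ω₄ }  = { ω₁, ω₂, ω₃, ω₅, ω₆ }ᶜ
  { ω₅ }  = { ω₁, ω₂, ω₃, ω₄, ω₆ }ᶜ
  { ω₂, ω₆ }  = { ω₁, ω₃, ω₄, ω₅ }ᶜ
  { ω₁, ω₃, ω₄ }  = { ω₃, ω₄ } ∪ { ω₁ }
Pass 4: +9 →
  { ω₁, ω₃ }  = { ω₁ } ∪ { ω₃ }
  { ω₁, ω₄ }  = { ω₁ } ∪ { ω₄ }
  { ω₃, ω₅ }  = { ω₅ } ∪ { ω₃ }
  { ω₁, ω₃, ω₅ }  = { ω₃ } ∪ { ω₁, ω₅ }
  { ω₂, ω₄, ω₆ }  = { ω₂, ω₆ } ∪ { ω₄ }
  { ω₂, ω₅, ω₆ }  = { ω₁, ω₃, ω₄ }ᶜ
  { ω₁, ω₂, ω₄, ω₆ }  = { ω₄ } ∪ { ω₁, ω₂, ω₆ }
  { ω₂, ω₃, ω₅, ω₆ }  = { ω₂, ω₃, ω₆ } ∪ { ω₅ }
  { ω₂, ω₄, ω₅, ω₆ }  = { ω₂, ω₆ } ∪ { ω₄, ω₅ }
Pass 5: closed — nothing new.

Therefore σ(𝒞) = { {  }, { ω₁ }, { ω₃ }, { ω₄ }, { ω₅ }, { ω₁, ω₃ }, { ω₁, ω₄ }, { ω₁, ω₅ }, { ω₂, ω₆ }, { ω₃, ω₄ }, { ω₃, ω₅ }, { ω₄, ω₅ }, { ω₁, ω₂, ω₆ }, { ω₁, ω₃, ω₄ }, { ω₁, ω₃, ω₅ }, { ω₁, ω₄, ω₅ }, { ω₂, ω₃, ω₆ }, { ω₂, ω₄, ω₆ }, { ω₂, ω₅, ω₆ }, { ω₃, ω₄, ω₅ }, { ω₁, ω₂, ω₃, ω₆ }, { ω₁, ω₂, ω₄, ω₆ }, { ω₁, ω₂, ω₅, ω₆ }, { ω₁, ω₃, ω₄, ω₅ }, { ω₂, ω₃, ω₄, ω₆ }, { ω₂, ω₃, ω₅, ω₆ }, { ω₂, ω₄, ω₅, ω₆ }, { ω₁, ω₂, ω₃, ω₄, ω₆ }, { ω₁, ω₂, ω₃, ω₅, ω₆ }, { ω₁, ω₂, ω₄, ω₅, ω₆ }, { ω₂, ω₃, ω₄, ω₅, ω₆ }, X } (|σ(𝒞)| = 32).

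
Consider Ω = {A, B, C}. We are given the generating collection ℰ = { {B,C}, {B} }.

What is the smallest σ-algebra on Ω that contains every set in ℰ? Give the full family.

Seed the family with ℰ together with ∅ and Ω: { ∅, {B}, {B,C}, Ω }.
Iteration 1 (2 new):
  {A}  = complement {B,C}
  {A,C}  = complement {B}
  [6 total]
Iteration 2 adds 1:
  {A,B}  = {B} ∪ {A}
  [7 total]
Iteration 3: 1 new —
  {C}  = complement {A,B}
  [8 total]
Iteration 4: stable.

Therefore σ(ℰ) = { ∅, {A}, {B}, {C}, {A,B}, {A,C}, {B,C}, Ω } (|σ(ℰ)| = 8).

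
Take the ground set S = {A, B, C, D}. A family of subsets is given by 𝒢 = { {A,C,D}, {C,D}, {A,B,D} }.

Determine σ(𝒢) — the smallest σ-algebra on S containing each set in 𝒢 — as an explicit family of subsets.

|σ(𝒢)| = 16.  σ(𝒢) = { {}, {A}, {B}, {C}, {D}, {A,B}, {A,C}, {A,D}, {B,C}, {B,D}, {C,D}, {A,B,C}, {A,B,D}, {A,C,D}, {B,C,D}, S }

Check:
Seed the family with 𝒢 together with ∅ and S: { {}, {C,D}, {A,B,D}, {A,C,D}, S }.
Pass 1 adds 3:
  {B}  = {A,C,D}ᶜ
  {C}  = {A,B,D}ᶜ
  {A,B}  = {C,D}ᶜ
  |family| = 8
Pass 2 adds 3:
  {B,C}  = {C} ∪ {B}
  {A,B,C}  = {C} ∪ {A,B}
  {B,C,D}  = {B} ∪ {C,D}
  |family| = 11
Pass 3 adds 3:
  {A}  = {B,C,D}ᶜ
  {D}  = {A,B,C}ᶜ
  {A,D}  = {B,C}ᶜ
  |family| = 14
Pass 4: 2 new —
  {A,C}  = {C} ∪ {A}
  {B,D}  = {D} ∪ {B}
  |family| = 16
Pass 5: closed — nothing new.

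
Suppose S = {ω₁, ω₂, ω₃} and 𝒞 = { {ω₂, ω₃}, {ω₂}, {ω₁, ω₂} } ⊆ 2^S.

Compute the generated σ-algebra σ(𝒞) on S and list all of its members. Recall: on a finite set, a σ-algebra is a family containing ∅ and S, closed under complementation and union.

Take S₀ = 𝒞 ∪ {∅, S} = { {}, {ω₂}, {ω₁, ω₂}, {ω₂, ω₃}, S }.
Round 1: 3 new —
  {ω₁}  = {ω₂, ω₃}ᶜ
  {ω₃}  = {ω₁, ω₂}ᶜ
  {ω₁, ω₃}  = {ω₂}ᶜ
Round 2: closed — nothing new.

Hence σ(𝒞) has 8 members: { {}, {ω₁}, {ω₂}, {ω₃}, {ω₁, ω₂}, {ω₁, ω₃}, {ω₂, ω₃}, S }.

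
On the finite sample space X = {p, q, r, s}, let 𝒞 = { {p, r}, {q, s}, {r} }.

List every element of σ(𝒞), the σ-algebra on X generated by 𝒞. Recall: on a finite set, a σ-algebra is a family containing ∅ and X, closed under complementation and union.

σ(𝒞) (8 sets): { ∅, {p}, {r}, {p, r}, {q, s}, {p, q, s}, {q, r, s}, X }

Derivation:
Start: 𝒞 ∪ {∅, X} = { ∅, {r}, {p, r}, {q, s}, X }.
Round 1: +2 →
  {p, q, s}  = ᶜ of {r}
  {q, r, s}  = {r} ∪ {q, s}
  — 7 sets.
Round 2 adds 1:
  {p}  = ᶜ of {q, r, s}
  — 8 sets.
Round 3: already closed under ᶜ and ∪.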